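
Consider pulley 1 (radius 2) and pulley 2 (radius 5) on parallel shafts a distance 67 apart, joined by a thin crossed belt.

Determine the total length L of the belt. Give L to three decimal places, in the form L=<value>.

crossed belt: β = asin((r1+r2)/C) = asin(7/67) = 5.9971°
wrap1 = wrap2 = π + 2β = 191.9941°
tangent length = C·cosβ = 66.6333
L = (r1+r2)·wrap + 2·C·cosβ = 7·3.3509 + 2·66.6333 = 156.7232

L=156.723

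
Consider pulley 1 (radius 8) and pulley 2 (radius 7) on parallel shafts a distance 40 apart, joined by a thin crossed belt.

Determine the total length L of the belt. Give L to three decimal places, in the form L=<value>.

crossed belt: β = asin((r1+r2)/C) = asin(15/40) = 22.0243°
wrap1 = wrap2 = π + 2β = 224.0486°
tangent length = C·cosβ = 37.0810
L = (r1+r2)·wrap + 2·C·cosβ = 15·3.9104 + 2·37.0810 = 132.8178

L=132.818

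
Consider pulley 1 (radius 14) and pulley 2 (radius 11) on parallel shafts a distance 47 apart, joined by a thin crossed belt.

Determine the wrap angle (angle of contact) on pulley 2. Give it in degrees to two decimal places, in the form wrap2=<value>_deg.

crossed belt: β = asin((r1+r2)/C) = asin(25/47) = 32.1349°
wrap1 = wrap2 = π + 2β = 244.2699°

wrap2=244.27_deg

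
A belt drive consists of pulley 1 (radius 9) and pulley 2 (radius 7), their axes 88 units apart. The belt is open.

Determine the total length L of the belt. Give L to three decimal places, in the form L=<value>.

open belt: β = asin((r2−r1)/C) = asin(-2/88) = -1.3023°
wrap1 = π − 2β = 182.6046°
wrap2 = π + 2β = 177.3954°
tangent length = C·cosβ = 87.9773
L = r1·wrap1 + r2·wrap2 + 2·C·cosβ = 9·3.1871 + 7·3.0961 + 2·87.9773 = 226.3109

L=226.311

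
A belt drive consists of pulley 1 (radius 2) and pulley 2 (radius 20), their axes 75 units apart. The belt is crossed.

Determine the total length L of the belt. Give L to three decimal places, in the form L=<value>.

L=225.616

crossed belt: β = asin((r1+r2)/C) = asin(22/75) = 17.0576°
wrap1 = wrap2 = π + 2β = 214.1152°
tangent length = C·cosβ = 71.7008
L = (r1+r2)·wrap + 2·C·cosβ = 22·3.7370 + 2·71.7008 = 225.6159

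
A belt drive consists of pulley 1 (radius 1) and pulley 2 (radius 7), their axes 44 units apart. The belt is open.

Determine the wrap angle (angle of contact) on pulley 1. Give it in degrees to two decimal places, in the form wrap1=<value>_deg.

open belt: β = asin((r2−r1)/C) = asin(6/44) = 7.8375°
wrap1 = π − 2β = 164.3250°
wrap2 = π + 2β = 195.6750°

wrap1=164.33_deg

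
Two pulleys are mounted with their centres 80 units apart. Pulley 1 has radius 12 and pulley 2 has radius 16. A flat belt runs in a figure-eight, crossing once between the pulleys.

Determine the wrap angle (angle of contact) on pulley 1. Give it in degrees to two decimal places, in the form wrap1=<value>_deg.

crossed belt: β = asin((r1+r2)/C) = asin(28/80) = 20.4873°
wrap1 = wrap2 = π + 2β = 220.9746°

wrap1=220.97_deg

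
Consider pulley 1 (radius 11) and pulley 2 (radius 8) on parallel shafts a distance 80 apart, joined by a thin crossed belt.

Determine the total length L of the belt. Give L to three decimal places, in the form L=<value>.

crossed belt: β = asin((r1+r2)/C) = asin(19/80) = 13.7390°
wrap1 = wrap2 = π + 2β = 207.4781°
tangent length = C·cosβ = 77.7110
L = (r1+r2)·wrap + 2·C·cosβ = 19·3.6212 + 2·77.7110 = 224.2243

L=224.224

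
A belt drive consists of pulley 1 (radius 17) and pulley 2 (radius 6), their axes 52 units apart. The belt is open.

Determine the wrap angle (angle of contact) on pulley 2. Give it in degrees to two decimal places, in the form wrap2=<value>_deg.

open belt: β = asin((r2−r1)/C) = asin(-11/52) = -12.2125°
wrap1 = π − 2β = 204.4251°
wrap2 = π + 2β = 155.5749°

wrap2=155.57_deg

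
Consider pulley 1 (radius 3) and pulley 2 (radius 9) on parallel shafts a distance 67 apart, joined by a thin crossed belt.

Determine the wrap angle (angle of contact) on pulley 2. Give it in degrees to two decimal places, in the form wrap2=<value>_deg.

wrap2=200.64_deg

crossed belt: β = asin((r1+r2)/C) = asin(12/67) = 10.3176°
wrap1 = wrap2 = π + 2β = 200.6352°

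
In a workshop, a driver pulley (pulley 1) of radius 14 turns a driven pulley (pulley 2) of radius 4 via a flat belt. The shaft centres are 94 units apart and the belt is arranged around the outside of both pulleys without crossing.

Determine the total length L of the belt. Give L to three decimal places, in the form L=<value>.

open belt: β = asin((r2−r1)/C) = asin(-10/94) = -6.1069°
wrap1 = π − 2β = 192.2137°
wrap2 = π + 2β = 167.7863°
tangent length = C·cosβ = 93.4666
L = r1·wrap1 + r2·wrap2 + 2·C·cosβ = 14·3.3548 + 4·2.9284 + 2·93.4666 = 245.6135

L=245.614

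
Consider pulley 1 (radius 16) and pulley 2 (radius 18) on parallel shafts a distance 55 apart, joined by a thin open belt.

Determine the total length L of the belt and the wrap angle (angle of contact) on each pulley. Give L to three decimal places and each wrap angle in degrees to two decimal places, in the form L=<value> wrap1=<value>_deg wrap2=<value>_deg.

L=216.887 wrap1=175.83_deg wrap2=184.17_deg

open belt: β = asin((r2−r1)/C) = asin(2/55) = 2.0839°
wrap1 = π − 2β = 175.8321°
wrap2 = π + 2β = 184.1679°
tangent length = C·cosβ = 54.9636
L = r1·wrap1 + r2·wrap2 + 2·C·cosβ = 16·3.0688 + 18·3.2143 + 2·54.9636 = 216.8869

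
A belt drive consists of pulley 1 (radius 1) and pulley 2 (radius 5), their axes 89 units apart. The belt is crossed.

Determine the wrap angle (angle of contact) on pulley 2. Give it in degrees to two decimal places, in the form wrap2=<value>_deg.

crossed belt: β = asin((r1+r2)/C) = asin(6/89) = 3.8656°
wrap1 = wrap2 = π + 2β = 187.7311°

wrap2=187.73_deg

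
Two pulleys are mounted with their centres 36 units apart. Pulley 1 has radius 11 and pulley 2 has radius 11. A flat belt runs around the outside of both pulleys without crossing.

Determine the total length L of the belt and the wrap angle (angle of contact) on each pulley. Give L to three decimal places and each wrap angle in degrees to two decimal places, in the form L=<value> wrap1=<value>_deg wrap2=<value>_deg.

L=141.115 wrap1=180.00_deg wrap2=180.00_deg

open belt: β = asin((r2−r1)/C) = asin(0/36) = 0.0000°
wrap1 = π − 2β = 180.0000°
wrap2 = π + 2β = 180.0000°
tangent length = C·cosβ = 36.0000
L = r1·wrap1 + r2·wrap2 + 2·C·cosβ = 11·3.1416 + 11·3.1416 + 2·36.0000 = 141.1150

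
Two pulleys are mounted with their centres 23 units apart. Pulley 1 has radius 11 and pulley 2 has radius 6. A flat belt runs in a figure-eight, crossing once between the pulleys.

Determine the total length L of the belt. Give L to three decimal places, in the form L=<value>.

crossed belt: β = asin((r1+r2)/C) = asin(17/23) = 47.6574°
wrap1 = wrap2 = π + 2β = 275.3148°
tangent length = C·cosβ = 15.4919
L = (r1+r2)·wrap + 2·C·cosβ = 17·4.8051 + 2·15.4919 = 112.6714

L=112.671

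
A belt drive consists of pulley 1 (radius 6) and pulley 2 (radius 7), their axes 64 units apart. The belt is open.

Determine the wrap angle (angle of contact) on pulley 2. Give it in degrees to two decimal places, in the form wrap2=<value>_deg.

open belt: β = asin((r2−r1)/C) = asin(1/64) = 0.8953°
wrap1 = π − 2β = 178.2094°
wrap2 = π + 2β = 181.7906°

wrap2=181.79_deg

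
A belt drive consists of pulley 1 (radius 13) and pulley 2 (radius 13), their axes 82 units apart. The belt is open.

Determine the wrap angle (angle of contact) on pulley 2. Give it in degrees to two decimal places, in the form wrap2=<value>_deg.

wrap2=180.00_deg

open belt: β = asin((r2−r1)/C) = asin(0/82) = 0.0000°
wrap1 = π − 2β = 180.0000°
wrap2 = π + 2β = 180.0000°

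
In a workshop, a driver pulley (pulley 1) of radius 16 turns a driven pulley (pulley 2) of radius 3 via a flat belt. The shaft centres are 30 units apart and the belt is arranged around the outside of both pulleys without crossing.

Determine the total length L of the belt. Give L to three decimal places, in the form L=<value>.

open belt: β = asin((r2−r1)/C) = asin(-13/30) = -25.6793°
wrap1 = π − 2β = 231.3586°
wrap2 = π + 2β = 128.6414°
tangent length = C·cosβ = 27.0370
L = r1·wrap1 + r2·wrap2 + 2·C·cosβ = 16·4.0380 + 3·2.2452 + 2·27.0370 = 125.4172

L=125.417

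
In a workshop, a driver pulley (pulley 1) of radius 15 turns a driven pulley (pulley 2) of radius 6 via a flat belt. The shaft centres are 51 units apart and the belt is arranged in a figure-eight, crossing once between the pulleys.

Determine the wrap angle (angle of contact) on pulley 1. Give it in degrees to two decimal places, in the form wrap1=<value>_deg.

wrap1=228.63_deg

crossed belt: β = asin((r1+r2)/C) = asin(21/51) = 24.3157°
wrap1 = wrap2 = π + 2β = 228.6315°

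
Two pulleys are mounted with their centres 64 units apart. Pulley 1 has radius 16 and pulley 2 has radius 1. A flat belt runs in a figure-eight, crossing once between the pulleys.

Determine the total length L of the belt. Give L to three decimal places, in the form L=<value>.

crossed belt: β = asin((r1+r2)/C) = asin(17/64) = 15.4041°
wrap1 = wrap2 = π + 2β = 210.8082°
tangent length = C·cosβ = 61.7009
L = (r1+r2)·wrap + 2·C·cosβ = 17·3.6793 + 2·61.7009 = 185.9498

L=185.950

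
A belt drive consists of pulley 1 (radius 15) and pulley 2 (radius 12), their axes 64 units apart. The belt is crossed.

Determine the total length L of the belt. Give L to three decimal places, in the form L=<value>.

L=224.392

crossed belt: β = asin((r1+r2)/C) = asin(27/64) = 24.9530°
wrap1 = wrap2 = π + 2β = 229.9060°
tangent length = C·cosβ = 58.0259
L = (r1+r2)·wrap + 2·C·cosβ = 27·4.0126 + 2·58.0259 = 224.3924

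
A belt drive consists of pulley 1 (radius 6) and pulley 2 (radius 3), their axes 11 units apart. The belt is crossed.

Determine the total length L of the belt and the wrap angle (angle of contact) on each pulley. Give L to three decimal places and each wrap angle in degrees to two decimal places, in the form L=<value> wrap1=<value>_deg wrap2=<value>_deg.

crossed belt: β = asin((r1+r2)/C) = asin(9/11) = 54.9032°
wrap1 = wrap2 = π + 2β = 289.8064°
tangent length = C·cosβ = 6.3246
L = (r1+r2)·wrap + 2·C·cosβ = 9·5.0581 + 2·6.3246 = 58.1718

L=58.172 wrap1=289.81_deg wrap2=289.81_deg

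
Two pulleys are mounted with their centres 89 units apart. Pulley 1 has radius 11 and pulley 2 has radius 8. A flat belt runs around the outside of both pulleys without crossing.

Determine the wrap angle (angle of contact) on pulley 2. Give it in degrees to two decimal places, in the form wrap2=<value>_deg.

open belt: β = asin((r2−r1)/C) = asin(-3/89) = -1.9317°
wrap1 = π − 2β = 183.8634°
wrap2 = π + 2β = 176.1366°

wrap2=176.14_deg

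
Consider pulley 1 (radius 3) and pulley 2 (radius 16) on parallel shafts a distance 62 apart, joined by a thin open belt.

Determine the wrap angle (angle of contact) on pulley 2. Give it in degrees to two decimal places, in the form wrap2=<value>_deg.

open belt: β = asin((r2−r1)/C) = asin(13/62) = 12.1034°
wrap1 = π − 2β = 155.7931°
wrap2 = π + 2β = 204.2069°

wrap2=204.21_deg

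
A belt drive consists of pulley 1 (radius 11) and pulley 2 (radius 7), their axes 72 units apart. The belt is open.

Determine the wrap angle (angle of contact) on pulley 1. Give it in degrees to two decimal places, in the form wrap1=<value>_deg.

open belt: β = asin((r2−r1)/C) = asin(-4/72) = -3.1847°
wrap1 = π − 2β = 186.3695°
wrap2 = π + 2β = 173.6305°

wrap1=186.37_deg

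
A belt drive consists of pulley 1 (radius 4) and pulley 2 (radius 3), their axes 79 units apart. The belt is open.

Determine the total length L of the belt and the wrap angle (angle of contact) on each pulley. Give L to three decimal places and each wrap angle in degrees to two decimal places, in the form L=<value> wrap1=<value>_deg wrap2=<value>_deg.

L=180.004 wrap1=181.45_deg wrap2=178.55_deg

open belt: β = asin((r2−r1)/C) = asin(-1/79) = -0.7253°
wrap1 = π − 2β = 181.4506°
wrap2 = π + 2β = 178.5494°
tangent length = C·cosβ = 78.9937
L = r1·wrap1 + r2·wrap2 + 2·C·cosβ = 4·3.1669 + 3·3.1163 + 2·78.9937 = 180.0038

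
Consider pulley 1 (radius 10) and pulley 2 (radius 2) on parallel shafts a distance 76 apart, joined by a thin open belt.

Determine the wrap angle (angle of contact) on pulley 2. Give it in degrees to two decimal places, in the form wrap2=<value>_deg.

open belt: β = asin((r2−r1)/C) = asin(-8/76) = -6.0423°
wrap1 = π − 2β = 192.0847°
wrap2 = π + 2β = 167.9153°

wrap2=167.92_deg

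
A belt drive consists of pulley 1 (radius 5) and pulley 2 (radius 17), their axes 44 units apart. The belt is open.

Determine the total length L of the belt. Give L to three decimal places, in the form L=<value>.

open belt: β = asin((r2−r1)/C) = asin(12/44) = 15.8266°
wrap1 = π − 2β = 148.3468°
wrap2 = π + 2β = 211.6532°
tangent length = C·cosβ = 42.3320
L = r1·wrap1 + r2·wrap2 + 2·C·cosβ = 5·2.5891 + 17·3.6940 + 2·42.3320 = 160.4085

L=160.409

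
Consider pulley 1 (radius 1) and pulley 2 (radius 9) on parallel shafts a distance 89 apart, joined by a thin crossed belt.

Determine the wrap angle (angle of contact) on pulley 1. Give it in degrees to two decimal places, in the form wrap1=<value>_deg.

wrap1=192.90_deg

crossed belt: β = asin((r1+r2)/C) = asin(10/89) = 6.4514°
wrap1 = wrap2 = π + 2β = 192.9027°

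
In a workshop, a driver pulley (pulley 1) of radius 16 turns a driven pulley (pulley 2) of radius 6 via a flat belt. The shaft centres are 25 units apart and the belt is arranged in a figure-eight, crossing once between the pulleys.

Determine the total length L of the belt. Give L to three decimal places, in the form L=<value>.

crossed belt: β = asin((r1+r2)/C) = asin(22/25) = 61.6424°
wrap1 = wrap2 = π + 2β = 303.2847°
tangent length = C·cosβ = 11.8743
L = (r1+r2)·wrap + 2·C·cosβ = 22·5.2933 + 2·11.8743 = 140.2017

L=140.202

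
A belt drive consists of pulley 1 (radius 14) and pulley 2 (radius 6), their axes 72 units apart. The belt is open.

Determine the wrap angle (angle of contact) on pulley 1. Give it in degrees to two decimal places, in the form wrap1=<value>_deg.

wrap1=192.76_deg

open belt: β = asin((r2−r1)/C) = asin(-8/72) = -6.3794°
wrap1 = π − 2β = 192.7587°
wrap2 = π + 2β = 167.2413°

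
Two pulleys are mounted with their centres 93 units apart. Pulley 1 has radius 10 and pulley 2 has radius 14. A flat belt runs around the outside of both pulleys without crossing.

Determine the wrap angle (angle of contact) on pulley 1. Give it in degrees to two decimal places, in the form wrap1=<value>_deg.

wrap1=175.07_deg

open belt: β = asin((r2−r1)/C) = asin(4/93) = 2.4651°
wrap1 = π − 2β = 175.0698°
wrap2 = π + 2β = 184.9302°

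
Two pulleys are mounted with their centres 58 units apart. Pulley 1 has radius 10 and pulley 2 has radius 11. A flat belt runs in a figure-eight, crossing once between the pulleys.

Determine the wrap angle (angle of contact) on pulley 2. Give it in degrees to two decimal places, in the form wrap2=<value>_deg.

crossed belt: β = asin((r1+r2)/C) = asin(21/58) = 21.2273°
wrap1 = wrap2 = π + 2β = 222.4546°

wrap2=222.45_deg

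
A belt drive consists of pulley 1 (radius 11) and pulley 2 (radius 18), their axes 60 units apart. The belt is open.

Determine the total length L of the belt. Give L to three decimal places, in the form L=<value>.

open belt: β = asin((r2−r1)/C) = asin(7/60) = 6.6998°
wrap1 = π − 2β = 166.6005°
wrap2 = π + 2β = 193.3995°
tangent length = C·cosβ = 59.5903
L = r1·wrap1 + r2·wrap2 + 2·C·cosβ = 11·2.9077 + 18·3.3755 + 2·59.5903 = 211.9238

L=211.924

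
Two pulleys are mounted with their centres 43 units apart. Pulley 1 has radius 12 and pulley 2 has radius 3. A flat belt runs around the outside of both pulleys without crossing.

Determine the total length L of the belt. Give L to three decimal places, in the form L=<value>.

L=135.015

open belt: β = asin((r2−r1)/C) = asin(-9/43) = -12.0815°
wrap1 = π − 2β = 204.1629°
wrap2 = π + 2β = 155.8371°
tangent length = C·cosβ = 42.0476
L = r1·wrap1 + r2·wrap2 + 2·C·cosβ = 12·3.5633 + 3·2.7199 + 2·42.0476 = 135.0146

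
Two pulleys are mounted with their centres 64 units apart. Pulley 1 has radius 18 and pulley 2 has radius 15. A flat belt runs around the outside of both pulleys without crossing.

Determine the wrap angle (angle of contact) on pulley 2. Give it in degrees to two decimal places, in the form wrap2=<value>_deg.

wrap2=174.63_deg

open belt: β = asin((r2−r1)/C) = asin(-3/64) = -2.6867°
wrap1 = π − 2β = 185.3734°
wrap2 = π + 2β = 174.6266°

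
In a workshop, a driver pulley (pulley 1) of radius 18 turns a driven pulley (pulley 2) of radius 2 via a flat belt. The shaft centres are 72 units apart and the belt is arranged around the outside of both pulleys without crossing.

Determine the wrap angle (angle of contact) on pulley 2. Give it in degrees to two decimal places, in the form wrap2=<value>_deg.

wrap2=154.32_deg

open belt: β = asin((r2−r1)/C) = asin(-16/72) = -12.8396°
wrap1 = π − 2β = 205.6792°
wrap2 = π + 2β = 154.3208°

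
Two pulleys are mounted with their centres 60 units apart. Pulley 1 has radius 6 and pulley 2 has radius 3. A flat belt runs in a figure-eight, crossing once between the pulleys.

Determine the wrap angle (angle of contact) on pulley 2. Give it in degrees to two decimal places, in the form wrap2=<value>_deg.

wrap2=197.25_deg

crossed belt: β = asin((r1+r2)/C) = asin(9/60) = 8.6269°
wrap1 = wrap2 = π + 2β = 197.2539°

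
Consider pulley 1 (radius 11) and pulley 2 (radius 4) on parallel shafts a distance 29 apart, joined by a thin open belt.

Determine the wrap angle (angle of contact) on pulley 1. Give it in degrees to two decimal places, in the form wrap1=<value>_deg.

open belt: β = asin((r2−r1)/C) = asin(-7/29) = -13.9680°
wrap1 = π − 2β = 207.9359°
wrap2 = π + 2β = 152.0641°

wrap1=207.94_deg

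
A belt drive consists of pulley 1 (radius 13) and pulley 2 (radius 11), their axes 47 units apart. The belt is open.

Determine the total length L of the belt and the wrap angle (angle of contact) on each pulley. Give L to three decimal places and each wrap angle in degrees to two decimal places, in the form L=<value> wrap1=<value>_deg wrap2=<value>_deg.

L=169.483 wrap1=184.88_deg wrap2=175.12_deg

open belt: β = asin((r2−r1)/C) = asin(-2/47) = -2.4389°
wrap1 = π − 2β = 184.8777°
wrap2 = π + 2β = 175.1223°
tangent length = C·cosβ = 46.9574
L = r1·wrap1 + r2·wrap2 + 2·C·cosβ = 13·3.2267 + 11·3.0565 + 2·46.9574 = 169.4833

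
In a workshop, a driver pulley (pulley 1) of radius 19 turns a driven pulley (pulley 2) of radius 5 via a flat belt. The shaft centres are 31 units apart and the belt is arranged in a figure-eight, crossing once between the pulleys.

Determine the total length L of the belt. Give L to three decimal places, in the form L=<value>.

L=157.142

crossed belt: β = asin((r1+r2)/C) = asin(24/31) = 50.7320°
wrap1 = wrap2 = π + 2β = 281.4639°
tangent length = C·cosβ = 19.6214
L = (r1+r2)·wrap + 2·C·cosβ = 24·4.9125 + 2·19.6214 = 157.1422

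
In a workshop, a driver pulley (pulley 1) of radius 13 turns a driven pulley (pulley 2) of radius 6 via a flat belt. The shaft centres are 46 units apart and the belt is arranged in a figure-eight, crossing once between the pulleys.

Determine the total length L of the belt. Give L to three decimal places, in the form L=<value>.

L=159.656

crossed belt: β = asin((r1+r2)/C) = asin(19/46) = 24.3962°
wrap1 = wrap2 = π + 2β = 228.7923°
tangent length = C·cosβ = 41.8927
L = (r1+r2)·wrap + 2·C·cosβ = 19·3.9932 + 2·41.8927 = 159.6559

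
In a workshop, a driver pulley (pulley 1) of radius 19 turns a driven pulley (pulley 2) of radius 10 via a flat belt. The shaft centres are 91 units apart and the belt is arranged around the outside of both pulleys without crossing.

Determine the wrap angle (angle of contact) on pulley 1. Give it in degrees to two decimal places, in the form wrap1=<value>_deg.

wrap1=191.35_deg

open belt: β = asin((r2−r1)/C) = asin(-9/91) = -5.6759°
wrap1 = π − 2β = 191.3518°
wrap2 = π + 2β = 168.6482°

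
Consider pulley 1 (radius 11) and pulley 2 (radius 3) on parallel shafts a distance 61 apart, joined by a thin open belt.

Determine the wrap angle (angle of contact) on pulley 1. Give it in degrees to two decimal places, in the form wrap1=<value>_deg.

open belt: β = asin((r2−r1)/C) = asin(-8/61) = -7.5359°
wrap1 = π − 2β = 195.0718°
wrap2 = π + 2β = 164.9282°

wrap1=195.07_deg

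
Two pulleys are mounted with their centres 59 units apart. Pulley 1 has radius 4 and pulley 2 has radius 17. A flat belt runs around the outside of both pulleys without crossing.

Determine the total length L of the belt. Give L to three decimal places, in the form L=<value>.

L=186.850

open belt: β = asin((r2−r1)/C) = asin(13/59) = 12.7289°
wrap1 = π − 2β = 154.5421°
wrap2 = π + 2β = 205.4579°
tangent length = C·cosβ = 57.5500
L = r1·wrap1 + r2·wrap2 + 2·C·cosβ = 4·2.6973 + 17·3.5859 + 2·57.5500 = 186.8496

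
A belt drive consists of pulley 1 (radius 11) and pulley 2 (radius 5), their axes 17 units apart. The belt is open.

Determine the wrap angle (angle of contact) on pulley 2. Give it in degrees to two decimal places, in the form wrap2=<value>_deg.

wrap2=138.67_deg

open belt: β = asin((r2−r1)/C) = asin(-6/17) = -20.6673°
wrap1 = π − 2β = 221.3346°
wrap2 = π + 2β = 138.6654°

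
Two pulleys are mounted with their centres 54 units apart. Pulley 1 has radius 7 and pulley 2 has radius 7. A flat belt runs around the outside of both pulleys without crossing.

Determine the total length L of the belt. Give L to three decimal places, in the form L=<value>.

L=151.982

open belt: β = asin((r2−r1)/C) = asin(0/54) = 0.0000°
wrap1 = π − 2β = 180.0000°
wrap2 = π + 2β = 180.0000°
tangent length = C·cosβ = 54.0000
L = r1·wrap1 + r2·wrap2 + 2·C·cosβ = 7·3.1416 + 7·3.1416 + 2·54.0000 = 151.9823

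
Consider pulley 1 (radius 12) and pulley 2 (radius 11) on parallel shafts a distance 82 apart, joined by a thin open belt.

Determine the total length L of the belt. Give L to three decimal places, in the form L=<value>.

L=236.269

open belt: β = asin((r2−r1)/C) = asin(-1/82) = -0.6987°
wrap1 = π − 2β = 181.3975°
wrap2 = π + 2β = 178.6025°
tangent length = C·cosβ = 81.9939
L = r1·wrap1 + r2·wrap2 + 2·C·cosβ = 12·3.1660 + 11·3.1172 + 2·81.9939 = 236.2688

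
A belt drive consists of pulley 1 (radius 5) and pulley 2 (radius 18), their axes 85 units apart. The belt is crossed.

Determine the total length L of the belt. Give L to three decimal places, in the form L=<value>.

L=248.519

crossed belt: β = asin((r1+r2)/C) = asin(23/85) = 15.6993°
wrap1 = wrap2 = π + 2β = 211.3985°
tangent length = C·cosβ = 81.8291
L = (r1+r2)·wrap + 2·C·cosβ = 23·3.6896 + 2·81.8291 = 248.5190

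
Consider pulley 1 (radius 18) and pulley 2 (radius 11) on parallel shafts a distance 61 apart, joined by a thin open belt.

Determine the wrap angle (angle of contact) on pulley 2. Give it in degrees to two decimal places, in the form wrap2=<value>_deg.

wrap2=166.82_deg

open belt: β = asin((r2−r1)/C) = asin(-7/61) = -6.5894°
wrap1 = π − 2β = 193.1789°
wrap2 = π + 2β = 166.8211°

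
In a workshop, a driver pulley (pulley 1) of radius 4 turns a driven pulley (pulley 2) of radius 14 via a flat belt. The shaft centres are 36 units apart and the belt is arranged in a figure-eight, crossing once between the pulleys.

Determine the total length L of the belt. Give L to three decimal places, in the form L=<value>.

L=137.752

crossed belt: β = asin((r1+r2)/C) = asin(18/36) = 30.0000°
wrap1 = wrap2 = π + 2β = 240.0000°
tangent length = C·cosβ = 31.1769
L = (r1+r2)·wrap + 2·C·cosβ = 18·4.1888 + 2·31.1769 = 137.7521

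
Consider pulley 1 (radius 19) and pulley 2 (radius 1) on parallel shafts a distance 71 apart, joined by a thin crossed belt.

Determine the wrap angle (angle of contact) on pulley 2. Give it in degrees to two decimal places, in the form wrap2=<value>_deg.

wrap2=212.72_deg

crossed belt: β = asin((r1+r2)/C) = asin(20/71) = 16.3611°
wrap1 = wrap2 = π + 2β = 212.7222°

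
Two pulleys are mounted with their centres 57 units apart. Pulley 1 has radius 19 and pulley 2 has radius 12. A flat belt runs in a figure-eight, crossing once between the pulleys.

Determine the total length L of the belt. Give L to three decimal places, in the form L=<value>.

crossed belt: β = asin((r1+r2)/C) = asin(31/57) = 32.9468°
wrap1 = wrap2 = π + 2β = 245.8935°
tangent length = C·cosβ = 47.8330
L = (r1+r2)·wrap + 2·C·cosβ = 31·4.2917 + 2·47.8330 = 228.7073

L=228.707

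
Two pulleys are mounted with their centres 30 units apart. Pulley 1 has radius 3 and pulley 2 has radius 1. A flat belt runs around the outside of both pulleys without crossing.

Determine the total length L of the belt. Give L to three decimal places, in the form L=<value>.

open belt: β = asin((r2−r1)/C) = asin(-2/30) = -3.8226°
wrap1 = π − 2β = 187.6451°
wrap2 = π + 2β = 172.3549°
tangent length = C·cosβ = 29.9333
L = r1·wrap1 + r2·wrap2 + 2·C·cosβ = 3·3.2750 + 1·3.0082 + 2·29.9333 = 72.6998

L=72.700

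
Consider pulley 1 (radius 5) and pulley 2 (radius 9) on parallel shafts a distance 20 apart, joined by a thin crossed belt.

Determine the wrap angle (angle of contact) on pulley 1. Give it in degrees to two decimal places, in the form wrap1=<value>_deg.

wrap1=268.85_deg

crossed belt: β = asin((r1+r2)/C) = asin(14/20) = 44.4270°
wrap1 = wrap2 = π + 2β = 268.8540°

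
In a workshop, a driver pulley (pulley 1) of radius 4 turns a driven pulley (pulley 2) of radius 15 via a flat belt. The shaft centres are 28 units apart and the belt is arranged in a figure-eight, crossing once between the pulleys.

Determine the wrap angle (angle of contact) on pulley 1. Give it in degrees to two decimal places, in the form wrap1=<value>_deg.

wrap1=265.46_deg

crossed belt: β = asin((r1+r2)/C) = asin(19/28) = 42.7321°
wrap1 = wrap2 = π + 2β = 265.4642°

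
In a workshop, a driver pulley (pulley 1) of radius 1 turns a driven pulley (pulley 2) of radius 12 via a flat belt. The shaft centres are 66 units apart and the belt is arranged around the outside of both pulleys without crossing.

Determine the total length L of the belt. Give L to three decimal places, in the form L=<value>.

open belt: β = asin((r2−r1)/C) = asin(11/66) = 9.5941°
wrap1 = π − 2β = 160.8119°
wrap2 = π + 2β = 199.1881°
tangent length = C·cosβ = 65.0769
L = r1·wrap1 + r2·wrap2 + 2·C·cosβ = 1·2.8067 + 12·3.4765 + 2·65.0769 = 174.6783

L=174.678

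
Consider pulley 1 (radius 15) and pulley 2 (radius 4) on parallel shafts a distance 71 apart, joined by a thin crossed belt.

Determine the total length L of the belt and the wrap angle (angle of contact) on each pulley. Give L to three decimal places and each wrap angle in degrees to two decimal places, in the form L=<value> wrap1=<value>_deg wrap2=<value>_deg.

L=206.806 wrap1=211.04_deg wrap2=211.04_deg

crossed belt: β = asin((r1+r2)/C) = asin(19/71) = 15.5218°
wrap1 = wrap2 = π + 2β = 211.0437°
tangent length = C·cosβ = 68.4105
L = (r1+r2)·wrap + 2·C·cosβ = 19·3.6834 + 2·68.4105 = 206.8058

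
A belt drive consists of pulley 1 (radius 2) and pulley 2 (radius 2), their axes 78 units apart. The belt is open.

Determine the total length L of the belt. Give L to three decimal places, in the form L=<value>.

open belt: β = asin((r2−r1)/C) = asin(0/78) = 0.0000°
wrap1 = π − 2β = 180.0000°
wrap2 = π + 2β = 180.0000°
tangent length = C·cosβ = 78.0000
L = r1·wrap1 + r2·wrap2 + 2·C·cosβ = 2·3.1416 + 2·3.1416 + 2·78.0000 = 168.5664

L=168.566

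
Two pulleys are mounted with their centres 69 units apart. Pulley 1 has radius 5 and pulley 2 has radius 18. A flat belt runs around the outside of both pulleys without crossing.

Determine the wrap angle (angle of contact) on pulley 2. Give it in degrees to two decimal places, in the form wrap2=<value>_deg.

wrap2=201.72_deg

open belt: β = asin((r2−r1)/C) = asin(13/69) = 10.8598°
wrap1 = π − 2β = 158.2805°
wrap2 = π + 2β = 201.7195°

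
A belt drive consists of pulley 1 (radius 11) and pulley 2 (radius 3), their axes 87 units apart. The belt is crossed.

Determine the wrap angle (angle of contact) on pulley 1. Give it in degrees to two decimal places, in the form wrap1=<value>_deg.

wrap1=198.52_deg

crossed belt: β = asin((r1+r2)/C) = asin(14/87) = 9.2603°
wrap1 = wrap2 = π + 2β = 198.5205°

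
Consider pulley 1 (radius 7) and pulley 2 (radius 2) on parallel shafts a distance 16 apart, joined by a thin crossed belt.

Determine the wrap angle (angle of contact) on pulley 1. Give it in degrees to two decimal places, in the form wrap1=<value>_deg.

crossed belt: β = asin((r1+r2)/C) = asin(9/16) = 34.2289°
wrap1 = wrap2 = π + 2β = 248.4577°

wrap1=248.46_deg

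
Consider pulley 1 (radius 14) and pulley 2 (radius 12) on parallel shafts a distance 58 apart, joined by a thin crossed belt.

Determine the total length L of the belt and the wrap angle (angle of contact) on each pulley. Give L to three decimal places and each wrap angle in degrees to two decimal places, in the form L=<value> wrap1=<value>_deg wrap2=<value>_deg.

crossed belt: β = asin((r1+r2)/C) = asin(26/58) = 26.6331°
wrap1 = wrap2 = π + 2β = 233.2662°
tangent length = C·cosβ = 51.8459
L = (r1+r2)·wrap + 2·C·cosβ = 26·4.0713 + 2·51.8459 = 209.5447

L=209.545 wrap1=233.27_deg wrap2=233.27_deg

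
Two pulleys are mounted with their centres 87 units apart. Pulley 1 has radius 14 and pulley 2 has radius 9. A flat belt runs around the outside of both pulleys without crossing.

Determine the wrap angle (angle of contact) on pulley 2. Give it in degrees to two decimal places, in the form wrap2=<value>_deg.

open belt: β = asin((r2−r1)/C) = asin(-5/87) = -3.2947°
wrap1 = π − 2β = 186.5894°
wrap2 = π + 2β = 173.4106°

wrap2=173.41_deg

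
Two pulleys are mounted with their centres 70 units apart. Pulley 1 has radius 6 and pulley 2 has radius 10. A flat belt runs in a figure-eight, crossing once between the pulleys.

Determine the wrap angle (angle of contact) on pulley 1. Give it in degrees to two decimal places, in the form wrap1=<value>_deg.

wrap1=206.43_deg

crossed belt: β = asin((r1+r2)/C) = asin(16/70) = 13.2130°
wrap1 = wrap2 = π + 2β = 206.4260°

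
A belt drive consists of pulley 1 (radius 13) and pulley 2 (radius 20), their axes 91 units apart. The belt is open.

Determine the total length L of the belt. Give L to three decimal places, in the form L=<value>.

L=286.211

open belt: β = asin((r2−r1)/C) = asin(7/91) = 4.4117°
wrap1 = π − 2β = 171.1765°
wrap2 = π + 2β = 188.8235°
tangent length = C·cosβ = 90.7304
L = r1·wrap1 + r2·wrap2 + 2·C·cosβ = 13·2.9876 + 20·3.2956 + 2·90.7304 = 286.2113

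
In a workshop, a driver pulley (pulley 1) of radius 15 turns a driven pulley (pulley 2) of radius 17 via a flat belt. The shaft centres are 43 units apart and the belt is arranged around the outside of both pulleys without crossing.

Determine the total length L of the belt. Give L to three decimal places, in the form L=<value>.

open belt: β = asin((r2−r1)/C) = asin(2/43) = 2.6659°
wrap1 = π − 2β = 174.6682°
wrap2 = π + 2β = 185.3318°
tangent length = C·cosβ = 42.9535
L = r1·wrap1 + r2·wrap2 + 2·C·cosβ = 15·3.0485 + 17·3.2346 + 2·42.9535 = 186.6240

L=186.624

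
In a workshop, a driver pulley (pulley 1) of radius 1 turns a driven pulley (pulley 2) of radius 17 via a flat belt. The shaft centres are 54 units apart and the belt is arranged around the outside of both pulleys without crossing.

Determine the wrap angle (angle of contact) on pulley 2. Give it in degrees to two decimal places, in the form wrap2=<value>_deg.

open belt: β = asin((r2−r1)/C) = asin(16/54) = 17.2353°
wrap1 = π − 2β = 145.5294°
wrap2 = π + 2β = 214.4706°

wrap2=214.47_deg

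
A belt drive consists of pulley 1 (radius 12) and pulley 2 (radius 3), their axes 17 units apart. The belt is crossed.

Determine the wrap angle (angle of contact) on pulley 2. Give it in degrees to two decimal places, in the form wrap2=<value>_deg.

wrap2=303.86_deg

crossed belt: β = asin((r1+r2)/C) = asin(15/17) = 61.9275°
wrap1 = wrap2 = π + 2β = 303.8550°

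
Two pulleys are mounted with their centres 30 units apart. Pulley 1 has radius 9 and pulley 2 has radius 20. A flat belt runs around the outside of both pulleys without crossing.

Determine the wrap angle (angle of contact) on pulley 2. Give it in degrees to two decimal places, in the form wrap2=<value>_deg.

open belt: β = asin((r2−r1)/C) = asin(11/30) = 21.5102°
wrap1 = π − 2β = 136.9796°
wrap2 = π + 2β = 223.0204°

wrap2=223.02_deg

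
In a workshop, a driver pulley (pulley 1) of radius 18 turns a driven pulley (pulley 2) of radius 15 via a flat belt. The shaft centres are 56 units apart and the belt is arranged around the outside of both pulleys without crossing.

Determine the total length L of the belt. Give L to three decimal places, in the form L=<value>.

open belt: β = asin((r2−r1)/C) = asin(-3/56) = -3.0709°
wrap1 = π − 2β = 186.1418°
wrap2 = π + 2β = 173.8582°
tangent length = C·cosβ = 55.9196
L = r1·wrap1 + r2·wrap2 + 2·C·cosβ = 18·3.2488 + 15·3.0344 + 2·55.9196 = 215.8333

L=215.833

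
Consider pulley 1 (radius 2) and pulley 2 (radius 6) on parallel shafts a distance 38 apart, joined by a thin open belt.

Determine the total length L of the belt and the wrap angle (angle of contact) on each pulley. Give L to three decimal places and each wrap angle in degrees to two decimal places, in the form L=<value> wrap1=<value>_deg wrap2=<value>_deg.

open belt: β = asin((r2−r1)/C) = asin(4/38) = 6.0423°
wrap1 = π − 2β = 167.9153°
wrap2 = π + 2β = 192.0847°
tangent length = C·cosβ = 37.7889
L = r1·wrap1 + r2·wrap2 + 2·C·cosβ = 2·2.9307 + 6·3.3525 + 2·37.7889 = 101.5542

L=101.554 wrap1=167.92_deg wrap2=192.08_deg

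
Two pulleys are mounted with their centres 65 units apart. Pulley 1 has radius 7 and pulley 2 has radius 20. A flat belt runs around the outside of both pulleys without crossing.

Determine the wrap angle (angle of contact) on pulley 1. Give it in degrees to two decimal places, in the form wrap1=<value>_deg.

open belt: β = asin((r2−r1)/C) = asin(13/65) = 11.5370°
wrap1 = π − 2β = 156.9261°
wrap2 = π + 2β = 203.0739°

wrap1=156.93_deg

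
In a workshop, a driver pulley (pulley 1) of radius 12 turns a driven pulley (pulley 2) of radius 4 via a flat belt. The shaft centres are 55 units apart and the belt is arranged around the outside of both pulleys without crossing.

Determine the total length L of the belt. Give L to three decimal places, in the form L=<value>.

open belt: β = asin((r2−r1)/C) = asin(-8/55) = -8.3636°
wrap1 = π − 2β = 196.7272°
wrap2 = π + 2β = 163.2728°
tangent length = C·cosβ = 54.4151
L = r1·wrap1 + r2·wrap2 + 2·C·cosβ = 12·3.4335 + 4·2.8496 + 2·54.4151 = 161.4312

L=161.431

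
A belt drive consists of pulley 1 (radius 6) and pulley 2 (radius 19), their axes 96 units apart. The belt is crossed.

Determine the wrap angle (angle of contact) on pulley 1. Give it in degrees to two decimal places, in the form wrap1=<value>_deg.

crossed belt: β = asin((r1+r2)/C) = asin(25/96) = 15.0948°
wrap1 = wrap2 = π + 2β = 210.1896°

wrap1=210.19_deg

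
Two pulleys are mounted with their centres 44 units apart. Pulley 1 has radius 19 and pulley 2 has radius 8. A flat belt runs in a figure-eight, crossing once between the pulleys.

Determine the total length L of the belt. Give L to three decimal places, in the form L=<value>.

crossed belt: β = asin((r1+r2)/C) = asin(27/44) = 37.8529°
wrap1 = wrap2 = π + 2β = 255.7058°
tangent length = C·cosβ = 34.7419
L = (r1+r2)·wrap + 2·C·cosβ = 27·4.4629 + 2·34.7419 = 189.9823

L=189.982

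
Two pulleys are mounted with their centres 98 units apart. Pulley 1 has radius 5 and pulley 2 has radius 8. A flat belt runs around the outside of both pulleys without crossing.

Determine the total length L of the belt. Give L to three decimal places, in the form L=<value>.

L=236.933

open belt: β = asin((r2−r1)/C) = asin(3/98) = 1.7542°
wrap1 = π − 2β = 176.4915°
wrap2 = π + 2β = 183.5085°
tangent length = C·cosβ = 97.9541
L = r1·wrap1 + r2·wrap2 + 2·C·cosβ = 5·3.0804 + 8·3.2028 + 2·97.9541 = 236.9325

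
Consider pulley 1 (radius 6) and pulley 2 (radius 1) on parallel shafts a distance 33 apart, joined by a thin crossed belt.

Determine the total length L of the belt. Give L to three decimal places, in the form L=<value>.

crossed belt: β = asin((r1+r2)/C) = asin(7/33) = 12.2467°
wrap1 = wrap2 = π + 2β = 204.4934°
tangent length = C·cosβ = 32.2490
L = (r1+r2)·wrap + 2·C·cosβ = 7·3.5691 + 2·32.2490 = 89.4816

L=89.482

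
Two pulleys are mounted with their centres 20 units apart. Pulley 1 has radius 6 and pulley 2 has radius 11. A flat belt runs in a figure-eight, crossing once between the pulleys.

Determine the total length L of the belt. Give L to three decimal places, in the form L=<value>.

L=109.022

crossed belt: β = asin((r1+r2)/C) = asin(17/20) = 58.2117°
wrap1 = wrap2 = π + 2β = 296.4233°
tangent length = C·cosβ = 10.5357
L = (r1+r2)·wrap + 2·C·cosβ = 17·5.1736 + 2·10.5357 = 109.0219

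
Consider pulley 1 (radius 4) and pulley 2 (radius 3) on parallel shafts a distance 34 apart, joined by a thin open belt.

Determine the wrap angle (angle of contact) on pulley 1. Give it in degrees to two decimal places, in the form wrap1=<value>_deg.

wrap1=183.37_deg

open belt: β = asin((r2−r1)/C) = asin(-1/34) = -1.6854°
wrap1 = π − 2β = 183.3708°
wrap2 = π + 2β = 176.6292°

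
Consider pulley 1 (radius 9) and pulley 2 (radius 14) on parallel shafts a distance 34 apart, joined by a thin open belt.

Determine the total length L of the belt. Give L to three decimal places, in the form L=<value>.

L=140.993

open belt: β = asin((r2−r1)/C) = asin(5/34) = 8.4565°
wrap1 = π − 2β = 163.0870°
wrap2 = π + 2β = 196.9130°
tangent length = C·cosβ = 33.6303
L = r1·wrap1 + r2·wrap2 + 2·C·cosβ = 9·2.8464 + 14·3.4368 + 2·33.6303 = 140.9933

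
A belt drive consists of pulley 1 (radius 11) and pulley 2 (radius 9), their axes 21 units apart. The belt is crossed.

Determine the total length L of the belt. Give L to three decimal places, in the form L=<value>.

L=126.076

crossed belt: β = asin((r1+r2)/C) = asin(20/21) = 72.2472°
wrap1 = wrap2 = π + 2β = 324.4944°
tangent length = C·cosβ = 6.4031
L = (r1+r2)·wrap + 2·C·cosβ = 20·5.6635 + 2·6.4031 = 126.0762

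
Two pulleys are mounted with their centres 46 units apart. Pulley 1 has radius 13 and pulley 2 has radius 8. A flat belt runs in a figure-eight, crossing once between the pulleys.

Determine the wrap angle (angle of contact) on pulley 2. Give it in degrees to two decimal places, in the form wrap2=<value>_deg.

wrap2=234.33_deg

crossed belt: β = asin((r1+r2)/C) = asin(21/46) = 27.1629°
wrap1 = wrap2 = π + 2β = 234.3258°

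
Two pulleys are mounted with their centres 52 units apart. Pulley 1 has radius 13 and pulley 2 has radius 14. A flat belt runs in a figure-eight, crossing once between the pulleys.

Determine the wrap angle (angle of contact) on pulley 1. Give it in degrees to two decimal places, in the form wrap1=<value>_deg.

crossed belt: β = asin((r1+r2)/C) = asin(27/52) = 31.2807°
wrap1 = wrap2 = π + 2β = 242.5613°

wrap1=242.56_deg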